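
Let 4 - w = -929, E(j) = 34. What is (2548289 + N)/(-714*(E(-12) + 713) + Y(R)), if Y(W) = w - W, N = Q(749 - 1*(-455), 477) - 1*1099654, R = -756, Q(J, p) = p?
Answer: -1449112/531669 ≈ -2.7256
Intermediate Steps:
N = -1099177 (N = 477 - 1*1099654 = 477 - 1099654 = -1099177)
w = 933 (w = 4 - 1*(-929) = 4 + 929 = 933)
Y(W) = 933 - W
(2548289 + N)/(-714*(E(-12) + 713) + Y(R)) = (2548289 - 1099177)/(-714*(34 + 713) + (933 - 1*(-756))) = 1449112/(-714*747 + (933 + 756)) = 1449112/(-533358 + 1689) = 1449112/(-531669) = 1449112*(-1/531669) = -1449112/531669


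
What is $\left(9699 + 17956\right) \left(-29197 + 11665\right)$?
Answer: $-484847460$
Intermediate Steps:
$\left(9699 + 17956\right) \left(-29197 + 11665\right) = 27655 \left(-17532\right) = -484847460$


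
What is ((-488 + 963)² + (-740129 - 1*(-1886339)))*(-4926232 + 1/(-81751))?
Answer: -552471416618957555/81751 ≈ -6.7580e+12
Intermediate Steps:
((-488 + 963)² + (-740129 - 1*(-1886339)))*(-4926232 + 1/(-81751)) = (475² + (-740129 + 1886339))*(-4926232 - 1/81751) = (225625 + 1146210)*(-402724392233/81751) = 1371835*(-402724392233/81751) = -552471416618957555/81751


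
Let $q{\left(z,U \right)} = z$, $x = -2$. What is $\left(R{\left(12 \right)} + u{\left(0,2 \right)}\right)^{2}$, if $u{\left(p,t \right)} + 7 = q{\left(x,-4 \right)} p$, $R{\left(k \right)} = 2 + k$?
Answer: $49$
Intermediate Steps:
$u{\left(p,t \right)} = -7 - 2 p$
$\left(R{\left(12 \right)} + u{\left(0,2 \right)}\right)^{2} = \left(\left(2 + 12\right) - 7\right)^{2} = \left(14 + \left(-7 + 0\right)\right)^{2} = \left(14 - 7\right)^{2} = 7^{2} = 49$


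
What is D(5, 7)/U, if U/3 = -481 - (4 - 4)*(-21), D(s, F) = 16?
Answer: -16/1443 ≈ -0.011088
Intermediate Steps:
U = -1443 (U = 3*(-481 - (4 - 4)*(-21)) = 3*(-481 - 0*(-21)) = 3*(-481 - 1*0) = 3*(-481 + 0) = 3*(-481) = -1443)
D(5, 7)/U = 16/(-1443) = 16*(-1/1443) = -16/1443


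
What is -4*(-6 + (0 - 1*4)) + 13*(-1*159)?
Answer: -2027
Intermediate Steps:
-4*(-6 + (0 - 1*4)) + 13*(-1*159) = -4*(-6 + (0 - 4)) + 13*(-159) = -4*(-6 - 4) - 2067 = -4*(-10) - 2067 = 40 - 2067 = -2027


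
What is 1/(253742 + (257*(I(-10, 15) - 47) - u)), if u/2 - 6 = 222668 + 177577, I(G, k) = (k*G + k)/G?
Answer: -2/1110739 ≈ -1.8006e-6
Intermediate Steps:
I(G, k) = (k + G*k)/G (I(G, k) = (G*k + k)/G = (k + G*k)/G)
u = 800502 (u = 12 + 2*(222668 + 177577) = 12 + 2*400245 = 12 + 800490 = 800502)
1/(253742 + (257*(I(-10, 15) - 47) - u)) = 1/(253742 + (257*((15 + 15/(-10)) - 47) - 1*800502)) = 1/(253742 + (257*((15 + 15*(-1/10)) - 47) - 800502)) = 1/(253742 + (257*((15 - 3/2) - 47) - 800502)) = 1/(253742 + (257*(27/2 - 47) - 800502)) = 1/(253742 + (257*(-67/2) - 800502)) = 1/(253742 + (-17219/2 - 800502)) = 1/(253742 - 1618223/2) = 1/(-1110739/2) = -2/1110739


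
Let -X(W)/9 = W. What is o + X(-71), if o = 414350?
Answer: 414989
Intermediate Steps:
X(W) = -9*W
o + X(-71) = 414350 - 9*(-71) = 414350 + 639 = 414989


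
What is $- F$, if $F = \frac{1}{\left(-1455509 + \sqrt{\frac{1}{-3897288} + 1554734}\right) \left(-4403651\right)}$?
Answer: $- \frac{6 \sqrt{108258}}{- 4403651 \sqrt{6059246161391} + 38457321980154 \sqrt{108258}} \approx -1.5615 \cdot 10^{-13}$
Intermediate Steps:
$F = - \frac{1}{4403651 \left(-1455509 + \frac{\sqrt{655961870939866878}}{649548}\right)}$ ($F = \frac{1}{-1455509 + \sqrt{- \frac{1}{3897288} + 1554734}} \left(- \frac{1}{4403651}\right) = \frac{1}{-1455509 + \sqrt{\frac{6059246161391}{3897288}}} \left(- \frac{1}{4403651}\right) = \frac{1}{-1455509 + \frac{\sqrt{655961870939866878}}{649548}} \left(- \frac{1}{4403651}\right) = - \frac{1}{4403651 \left(-1455509 + \frac{\sqrt{655961870939866878}}{649548}\right)} \approx 1.5615 \cdot 10^{-13}$)
$- F = - \frac{6 \sqrt{108258}}{4403651 \left(- \sqrt{6059246161391} + 8733054 \sqrt{108258}\right)}$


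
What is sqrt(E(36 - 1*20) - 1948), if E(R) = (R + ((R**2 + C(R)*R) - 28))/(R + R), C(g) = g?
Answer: I*sqrt(30918)/4 ≈ 43.959*I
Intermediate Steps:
E(R) = (-28 + R + 2*R**2)/(2*R) (E(R) = (R + ((R**2 + R*R) - 28))/(R + R) = (R + ((R**2 + R**2) - 28))/((2*R)) = (R + (2*R**2 - 28))*(1/(2*R)) = (R + (-28 + 2*R**2))*(1/(2*R)) = (-28 + R + 2*R**2)*(1/(2*R)) = (-28 + R + 2*R**2)/(2*R))
sqrt(E(36 - 1*20) - 1948) = sqrt((1/2 + (36 - 1*20) - 14/(36 - 1*20)) - 1948) = sqrt((1/2 + (36 - 20) - 14/(36 - 20)) - 1948) = sqrt((1/2 + 16 - 14/16) - 1948) = sqrt((1/2 + 16 - 14*1/16) - 1948) = sqrt((1/2 + 16 - 7/8) - 1948) = sqrt(125/8 - 1948) = sqrt(-15459/8) = I*sqrt(30918)/4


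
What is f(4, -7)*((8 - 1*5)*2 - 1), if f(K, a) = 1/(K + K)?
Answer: 5/8 ≈ 0.62500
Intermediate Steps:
f(K, a) = 1/(2*K)
f(4, -7)*((8 - 1*5)*2 - 1) = ((1/2)/4)*((8 - 1*5)*2 - 1) = ((1/2)*(1/4))*((8 - 5)*2 - 1) = (3*2 - 1)/8 = (6 - 1)/8 = (1/8)*5 = 5/8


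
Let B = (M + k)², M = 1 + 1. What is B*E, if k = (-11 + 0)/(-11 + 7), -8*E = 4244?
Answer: -383021/32 ≈ -11969.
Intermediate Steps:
E = -1061/2 (E = -⅛*4244 = -1061/2 ≈ -530.50)
k = 11/4 (k = -11/(-4) = -11*(-¼) = 11/4 ≈ 2.7500)
M = 2
B = 361/16 (B = (2 + 11/4)² = (19/4)² = 361/16 ≈ 22.563)
B*E = (361/16)*(-1061/2) = -383021/32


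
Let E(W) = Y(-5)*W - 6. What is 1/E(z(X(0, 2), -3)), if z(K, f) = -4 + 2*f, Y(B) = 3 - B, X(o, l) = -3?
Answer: -1/86 ≈ -0.011628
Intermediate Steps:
E(W) = -6 + 8*W (E(W) = (3 - 1*(-5))*W - 6 = (3 + 5)*W - 6 = 8*W - 6 = -6 + 8*W)
1/E(z(X(0, 2), -3)) = 1/(-6 + 8*(-4 + 2*(-3))) = 1/(-6 + 8*(-4 - 6)) = 1/(-6 + 8*(-10)) = 1/(-6 - 80) = 1/(-86) = -1/86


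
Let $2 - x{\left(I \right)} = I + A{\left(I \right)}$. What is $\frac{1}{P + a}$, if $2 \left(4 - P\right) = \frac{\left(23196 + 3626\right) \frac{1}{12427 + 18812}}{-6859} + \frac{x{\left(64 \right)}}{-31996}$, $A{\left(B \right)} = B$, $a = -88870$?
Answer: $- \frac{360827818884}{32065325640829997} \approx -1.1253 \cdot 10^{-5}$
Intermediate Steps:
$x{\left(I \right)} = 2 - 2 I$ ($x{\left(I \right)} = 2 - \left(I + I\right) = 2 - 2 I$)
$P = \frac{1442623391083}{360827818884}$ ($P = 4 - \frac{\frac{\left(23196 + 3626\right) \frac{1}{12427 + 18812}}{-6859} + \frac{2 - 128}{-31996}}{2} = 4 - \frac{\frac{26822}{31239} \left(- \frac{1}{6859}\right) + \left(2 - 128\right) \left(- \frac{1}{31996}\right)}{2} = 4 - \frac{26822 \cdot \frac{1}{31239} \left(- \frac{1}{6859}\right) - - \frac{63}{15998}}{2} = 4 - \frac{\frac{26822}{31239} \left(- \frac{1}{6859}\right) + \frac{63}{15998}}{2} = 4 - \frac{- \frac{26822}{214268301} + \frac{63}{15998}}{2} = 4 - \frac{687884453}{360827818884} = \frac{1442623391083}{360827818884} \approx 3.9981$)
$\frac{1}{P + a} = \frac{1}{\frac{1442623391083}{360827818884} - 88870} = \frac{1}{- \frac{32065325640829997}{360827818884}} = - \frac{360827818884}{32065325640829997}$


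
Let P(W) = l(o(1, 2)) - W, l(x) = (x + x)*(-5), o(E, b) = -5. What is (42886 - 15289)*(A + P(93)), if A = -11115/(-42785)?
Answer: -10092995616/8557 ≈ -1.1795e+6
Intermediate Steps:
A = 2223/8557 (A = -11115*(-1/42785) = 2223/8557 ≈ 0.25979)
l(x) = -10*x (l(x) = (2*x)*(-5) = -10*x)
P(W) = 50 - W (P(W) = -10*(-5) - W = 50 - W)
(42886 - 15289)*(A + P(93)) = (42886 - 15289)*(2223/8557 + (50 - 1*93)) = 27597*(2223/8557 + (50 - 93)) = 27597*(2223/8557 - 43) = 27597*(-365728/8557) = -10092995616/8557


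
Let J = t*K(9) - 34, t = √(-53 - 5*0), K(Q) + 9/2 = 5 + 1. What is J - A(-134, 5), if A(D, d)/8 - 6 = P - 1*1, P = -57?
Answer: 382 + 3*I*√53/2 ≈ 382.0 + 10.92*I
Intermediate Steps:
K(Q) = 3/2 (K(Q) = -9/2 + (5 + 1) = -9/2 + 6 = 3/2)
t = I*√53 (t = √(-53 + 0) = √(-53) = I*√53 ≈ 7.2801*I)
A(D, d) = -416 (A(D, d) = 48 + 8*(-57 - 1*1) = 48 + 8*(-57 - 1) = 48 + 8*(-58) = 48 - 464 = -416)
J = -34 + 3*I*√53/2 (J = (I*√53)*(3/2) - 34 = 3*I*√53/2 - 34 = -34 + 3*I*√53/2 ≈ -34.0 + 10.92*I)
J - A(-134, 5) = (-34 + 3*I*√53/2) - 1*(-416) = (-34 + 3*I*√53/2) + 416 = 382 + 3*I*√53/2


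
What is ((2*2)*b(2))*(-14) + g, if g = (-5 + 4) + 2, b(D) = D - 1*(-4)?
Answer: -335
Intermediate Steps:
b(D) = 4 + D (b(D) = D + 4 = 4 + D)
g = 1 (g = -1 + 2 = 1)
((2*2)*b(2))*(-14) + g = ((2*2)*(4 + 2))*(-14) + 1 = (4*6)*(-14) + 1 = 24*(-14) + 1 = -336 + 1 = -335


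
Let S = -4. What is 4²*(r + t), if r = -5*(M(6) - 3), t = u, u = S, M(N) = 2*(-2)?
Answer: 496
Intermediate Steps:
M(N) = -4
u = -4
t = -4
r = 35 (r = -5*(-4 - 3) = -5*(-7) = 35)
4²*(r + t) = 4²*(35 - 4) = 16*31 = 496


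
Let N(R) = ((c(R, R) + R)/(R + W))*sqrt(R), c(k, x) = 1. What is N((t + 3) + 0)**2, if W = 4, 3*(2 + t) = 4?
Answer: 700/1083 ≈ 0.64635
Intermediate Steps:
t = -2/3 (t = -2 + (1/3)*4 = -2 + 4/3 = -2/3 ≈ -0.66667)
N(R) = sqrt(R)*(1 + R)/(4 + R) (N(R) = ((1 + R)/(R + 4))*sqrt(R) = ((1 + R)/(4 + R))*sqrt(R) = sqrt(R)*(1 + R)/(4 + R))
N((t + 3) + 0)**2 = (sqrt((-2/3 + 3) + 0)*(1 + ((-2/3 + 3) + 0))/(4 + ((-2/3 + 3) + 0)))**2 = (sqrt(7/3 + 0)*(1 + (7/3 + 0))/(4 + (7/3 + 0)))**2 = (sqrt(7/3)*(1 + 7/3)/(4 + 7/3))**2 = ((sqrt(21)/3)*(10/3)/(19/3))**2 = ((sqrt(21)/3)*(3/19)*(10/3))**2 = (10*sqrt(21)/57)**2 = 700/1083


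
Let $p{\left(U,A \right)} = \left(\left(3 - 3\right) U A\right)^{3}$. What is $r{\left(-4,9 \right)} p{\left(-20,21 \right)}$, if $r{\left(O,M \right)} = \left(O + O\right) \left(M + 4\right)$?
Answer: $0$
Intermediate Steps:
$r{\left(O,M \right)} = 2 O \left(4 + M\right)$
$p{\left(U,A \right)} = 0$ ($p{\left(U,A \right)} = \left(0 U A\right)^{3} = \left(0 A\right)^{3} = 0^{3} = 0$)
$r{\left(-4,9 \right)} p{\left(-20,21 \right)} = 2 \left(-4\right) \left(4 + 9\right) 0 = 2 \left(-4\right) 13 \cdot 0 = \left(-104\right) 0 = 0$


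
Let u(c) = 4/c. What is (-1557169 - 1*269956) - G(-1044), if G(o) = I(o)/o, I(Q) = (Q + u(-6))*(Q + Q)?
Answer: -5475107/3 ≈ -1.8250e+6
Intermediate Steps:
I(Q) = 2*Q*(-⅔ + Q) (I(Q) = (Q + 4/(-6))*(Q + Q) = (Q + 4*(-⅙))*(2*Q) = (Q - ⅔)*(2*Q) = (-⅔ + Q)*(2*Q) = 2*Q*(-⅔ + Q))
G(o) = -4/3 + 2*o (G(o) = (2*o*(-2 + 3*o)/3)/o = -4/3 + 2*o)
(-1557169 - 1*269956) - G(-1044) = (-1557169 - 1*269956) - (-4/3 + 2*(-1044)) = (-1557169 - 269956) - (-4/3 - 2088) = -1827125 - 1*(-6268/3) = -1827125 + 6268/3 = -5475107/3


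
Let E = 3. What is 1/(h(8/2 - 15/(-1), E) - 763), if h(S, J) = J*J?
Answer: -1/754 ≈ -0.0013263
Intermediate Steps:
h(S, J) = J²
1/(h(8/2 - 15/(-1), E) - 763) = 1/(3² - 763) = 1/(9 - 763) = 1/(-754) = -1/754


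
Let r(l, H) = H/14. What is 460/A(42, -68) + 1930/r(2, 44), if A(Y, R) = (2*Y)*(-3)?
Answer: 424300/693 ≈ 612.27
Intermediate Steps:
r(l, H) = H/14 (r(l, H) = H*(1/14) = H/14)
A(Y, R) = -6*Y
460/A(42, -68) + 1930/r(2, 44) = 460/((-6*42)) + 1930/(((1/14)*44)) = 460/(-252) + 1930/(22/7) = 460*(-1/252) + 1930*(7/22) = -115/63 + 6755/11 = 424300/693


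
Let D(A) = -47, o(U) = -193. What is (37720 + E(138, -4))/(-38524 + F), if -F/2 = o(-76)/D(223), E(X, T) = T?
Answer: -886326/905507 ≈ -0.97882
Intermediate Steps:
F = -386/47 (F = -(-386)/(-47) = -(-386)*(-1)/47 = -2*193/47 = -386/47 ≈ -8.2128)
(37720 + E(138, -4))/(-38524 + F) = (37720 - 4)/(-38524 - 386/47) = 37716/(-1811014/47) = 37716*(-47/1811014) = -886326/905507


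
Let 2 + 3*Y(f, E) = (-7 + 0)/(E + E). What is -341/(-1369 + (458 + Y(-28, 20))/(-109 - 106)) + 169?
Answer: 1995728379/11791691 ≈ 169.25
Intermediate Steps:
Y(f, E) = -2/3 - 7/(6*E) (Y(f, E) = -2/3 + ((-7 + 0)/(E + E))/3 = -2/3 + (-7*1/(2*E))/3 = -2/3 + (-7/(2*E))/3 = -2/3 - 7/(6*E))
-341/(-1369 + (458 + Y(-28, 20))/(-109 - 106)) + 169 = -341/(-1369 + (458 + (1/6)*(-7 - 4*20)/20)/(-109 - 106)) + 169 = -341/(-1369 + (458 + (1/6)*(1/20)*(-7 - 80))/(-215)) + 169 = -341/(-1369 + (458 + (1/6)*(1/20)*(-87))*(-1/215)) + 169 = -341/(-1369 + (458 - 29/40)*(-1/215)) + 169 = -341/(-1369 + (18291/40)*(-1/215)) + 169 = -341/(-1369 - 18291/8600) + 169 = -341/(-11791691/8600) + 169 = -341*(-8600/11791691) + 169 = 2932600/11791691 + 169 = 1995728379/11791691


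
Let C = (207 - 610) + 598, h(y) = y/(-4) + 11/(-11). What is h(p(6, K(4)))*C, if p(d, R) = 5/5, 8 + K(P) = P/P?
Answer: -975/4 ≈ -243.75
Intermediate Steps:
K(P) = -7 (K(P) = -8 + P/P = -8 + 1 = -7)
p(d, R) = 1 (p(d, R) = 5*(⅕) = 1)
h(y) = -1 - y/4 (h(y) = y*(-¼) + 11*(-1/11) = -y/4 - 1 = -1 - y/4)
C = 195 (C = -403 + 598 = 195)
h(p(6, K(4)))*C = (-1 - ¼*1)*195 = (-1 - ¼)*195 = -5/4*195 = -975/4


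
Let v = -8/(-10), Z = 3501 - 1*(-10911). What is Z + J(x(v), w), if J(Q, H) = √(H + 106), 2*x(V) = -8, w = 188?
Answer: 14412 + 7*√6 ≈ 14429.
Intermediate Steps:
Z = 14412 (Z = 3501 + 10911 = 14412)
v = ⅘ (v = -8*(-⅒) = ⅘ ≈ 0.80000)
x(V) = -4 (x(V) = (½)*(-8) = -4)
J(Q, H) = √(106 + H)
Z + J(x(v), w) = 14412 + √(106 + 188) = 14412 + √294 = 14412 + 7*√6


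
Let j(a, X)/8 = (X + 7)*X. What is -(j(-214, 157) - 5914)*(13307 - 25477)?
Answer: 2434851900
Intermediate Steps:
j(a, X) = 8*X*(7 + X) (j(a, X) = 8*((X + 7)*X) = 8*((7 + X)*X) = 8*(X*(7 + X)) = 8*X*(7 + X))
-(j(-214, 157) - 5914)*(13307 - 25477) = -(8*157*(7 + 157) - 5914)*(13307 - 25477) = -(8*157*164 - 5914)*(-12170) = -(205984 - 5914)*(-12170) = -200070*(-12170) = -1*(-2434851900) = 2434851900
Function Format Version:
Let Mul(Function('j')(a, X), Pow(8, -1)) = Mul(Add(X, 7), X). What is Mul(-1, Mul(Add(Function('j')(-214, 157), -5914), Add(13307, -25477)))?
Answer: 2434851900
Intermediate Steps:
Function('j')(a, X) = Mul(8, X, Add(7, X)) (Function('j')(a, X) = Mul(8, Mul(Add(X, 7), X)) = Mul(8, Mul(Add(7, X), X)) = Mul(8, Mul(X, Add(7, X))) = Mul(8, X, Add(7, X)))
Mul(-1, Mul(Add(Function('j')(-214, 157), -5914), Add(13307, -25477))) = Mul(-1, Mul(Add(Mul(8, 157, Add(7, 157)), -5914), Add(13307, -25477))) = Mul(-1, Mul(Add(Mul(8, 157, 164), -5914), -12170)) = Mul(-1, Mul(Add(205984, -5914), -12170)) = Mul(-1, Mul(200070, -12170)) = Mul(-1, -2434851900) = 2434851900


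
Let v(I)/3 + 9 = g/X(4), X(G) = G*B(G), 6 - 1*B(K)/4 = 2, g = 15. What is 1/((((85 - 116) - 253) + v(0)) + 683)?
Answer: 64/23853 ≈ 0.0026831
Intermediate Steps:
B(K) = 16 (B(K) = 24 - 4*2 = 24 - 8 = 16)
X(G) = 16*G (X(G) = G*16 = 16*G)
v(I) = -1683/64 (v(I) = -27 + 3*(15/((16*4))) = -27 + 3*(15/64) = -27 + 45/64 = -1683/64)
1/((((85 - 116) - 253) + v(0)) + 683) = 1/((((85 - 116) - 253) - 1683/64) + 683) = 1/(((-31 - 253) - 1683/64) + 683) = 1/((-284 - 1683/64) + 683) = 1/(-19859/64 + 683) = 1/(23853/64) = 64/23853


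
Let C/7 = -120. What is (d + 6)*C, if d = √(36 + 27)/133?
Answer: -5040 - 360*√7/19 ≈ -5090.1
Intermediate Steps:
C = -840 (C = 7*(-120) = -840)
d = 3*√7/133 (d = √63*(1/133) = (3*√7)*(1/133) = 3*√7/133 ≈ 0.059679)
(d + 6)*C = (3*√7/133 + 6)*(-840) = (6 + 3*√7/133)*(-840) = -5040 - 360*√7/19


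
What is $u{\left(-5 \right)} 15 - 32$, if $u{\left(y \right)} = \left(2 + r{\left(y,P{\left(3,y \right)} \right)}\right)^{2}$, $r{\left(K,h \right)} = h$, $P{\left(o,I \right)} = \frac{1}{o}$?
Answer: $\frac{149}{3} \approx 49.667$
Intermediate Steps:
$u{\left(y \right)} = \frac{49}{9}$ ($u{\left(y \right)} = \left(2 + \frac{1}{3}\right)^{2} = \left(\frac{7}{3}\right)^{2} = \frac{49}{9}$)
$u{\left(-5 \right)} 15 - 32 = \frac{49}{9} \cdot 15 - 32 = \frac{245}{3} - 32 = \frac{149}{3}$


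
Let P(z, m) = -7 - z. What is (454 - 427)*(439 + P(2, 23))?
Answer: 11610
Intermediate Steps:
(454 - 427)*(439 + P(2, 23)) = (454 - 427)*(439 + (-7 - 1*2)) = 27*(439 + (-7 - 2)) = 27*(439 - 9) = 27*430 = 11610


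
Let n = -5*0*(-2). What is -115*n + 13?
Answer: 13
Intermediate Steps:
n = 0 (n = 0*(-2) = 0)
-115*n + 13 = -115*0 + 13 = 0 + 13 = 13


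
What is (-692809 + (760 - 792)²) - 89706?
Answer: -781491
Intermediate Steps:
(-692809 + (760 - 792)²) - 89706 = (-692809 + (-32)²) - 89706 = (-692809 + 1024) - 89706 = -691785 - 89706 = -781491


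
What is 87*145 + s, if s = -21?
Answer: 12594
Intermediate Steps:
87*145 + s = 87*145 - 21 = 12615 - 21 = 12594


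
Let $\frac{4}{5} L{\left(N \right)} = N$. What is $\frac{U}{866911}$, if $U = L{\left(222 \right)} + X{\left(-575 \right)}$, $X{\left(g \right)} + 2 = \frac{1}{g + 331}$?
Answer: $\frac{67221}{211526284} \approx 0.00031779$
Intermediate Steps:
$X{\left(g \right)} = -2 + \frac{1}{331 + g}$ ($X{\left(g \right)} = -2 + \frac{1}{g + 331} = -2 + \frac{1}{331 + g}$)
$L{\left(N \right)} = \frac{5 N}{4}$
$U = \frac{67221}{244}$ ($U = \frac{5}{4} \cdot 222 + \frac{-661 - -1150}{331 - 575} = \frac{555}{2} + \frac{-661 + 1150}{-244} = \frac{555}{2} - \frac{489}{244} = \frac{67221}{244} \approx 275.5$)
$\frac{U}{866911} = \frac{67221}{244 \cdot 866911} = \frac{67221}{244} \cdot \frac{1}{866911} = \frac{67221}{211526284}$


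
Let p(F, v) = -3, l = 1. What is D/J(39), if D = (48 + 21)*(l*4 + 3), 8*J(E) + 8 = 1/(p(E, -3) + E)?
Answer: -19872/41 ≈ -484.68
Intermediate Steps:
J(E) = -1 + 1/(8*(-3 + E))
D = 483 (D = (48 + 21)*(1*4 + 3) = 69*(4 + 3) = 69*7 = 483)
D/J(39) = 483/(((25/8 - 1*39)/(-3 + 39))) = 483/(((25/8 - 39)/36)) = 483/(((1/36)*(-287/8))) = 483/(-287/288) = 483*(-288/287) = -19872/41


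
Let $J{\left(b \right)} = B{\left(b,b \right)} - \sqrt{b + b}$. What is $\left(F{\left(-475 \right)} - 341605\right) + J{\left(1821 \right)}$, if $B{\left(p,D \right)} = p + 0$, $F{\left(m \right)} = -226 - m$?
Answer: $-339535 - \sqrt{3642} \approx -3.396 \cdot 10^{5}$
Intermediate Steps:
$B{\left(p,D \right)} = p$
$J{\left(b \right)} = b - \sqrt{2} \sqrt{b}$ ($J{\left(b \right)} = b - \sqrt{b + b} = b - \sqrt{2 b} = b - \sqrt{2} \sqrt{b}$)
$\left(F{\left(-475 \right)} - 341605\right) + J{\left(1821 \right)} = \left(\left(-226 - -475\right) - 341605\right) + \left(1821 - \sqrt{2} \sqrt{1821}\right) = \left(\left(-226 + 475\right) - 341605\right) + \left(1821 - \sqrt{3642}\right) = \left(249 - 341605\right) + \left(1821 - \sqrt{3642}\right) = -341356 + \left(1821 - \sqrt{3642}\right) = -339535 - \sqrt{3642}$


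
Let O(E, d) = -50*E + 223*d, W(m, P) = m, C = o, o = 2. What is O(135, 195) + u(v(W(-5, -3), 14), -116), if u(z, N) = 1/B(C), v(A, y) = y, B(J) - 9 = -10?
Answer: 36734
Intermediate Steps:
C = 2
B(J) = -1 (B(J) = 9 - 10 = -1)
u(z, N) = -1 (u(z, N) = 1/(-1) = -1)
O(135, 195) + u(v(W(-5, -3), 14), -116) = (-50*135 + 223*195) - 1 = (-6750 + 43485) - 1 = 36735 - 1 = 36734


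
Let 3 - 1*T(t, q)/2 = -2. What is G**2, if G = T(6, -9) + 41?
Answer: 2601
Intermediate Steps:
T(t, q) = 10 (T(t, q) = 6 - 2*(-2) = 6 + 4 = 10)
G = 51 (G = 10 + 41 = 51)
G**2 = 51**2 = 2601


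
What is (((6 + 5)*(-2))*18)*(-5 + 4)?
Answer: 396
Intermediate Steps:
(((6 + 5)*(-2))*18)*(-5 + 4) = ((11*(-2))*18)*(-1) = -22*18*(-1) = -396*(-1) = 396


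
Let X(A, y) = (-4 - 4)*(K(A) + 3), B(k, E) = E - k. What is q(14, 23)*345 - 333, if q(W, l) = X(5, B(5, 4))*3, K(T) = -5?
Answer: 16227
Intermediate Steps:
X(A, y) = 16 (X(A, y) = (-4 - 4)*(-5 + 3) = -8*(-2) = 16)
q(W, l) = 48 (q(W, l) = 16*3 = 48)
q(14, 23)*345 - 333 = 48*345 - 333 = 16560 - 333 = 16227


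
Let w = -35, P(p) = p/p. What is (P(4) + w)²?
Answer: 1156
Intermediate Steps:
P(p) = 1
(P(4) + w)² = (1 - 35)² = (-34)² = 1156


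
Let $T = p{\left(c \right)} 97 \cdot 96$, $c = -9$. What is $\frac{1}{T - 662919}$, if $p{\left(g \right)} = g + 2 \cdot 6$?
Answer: $- \frac{1}{634983} \approx -1.5748 \cdot 10^{-6}$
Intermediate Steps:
$p{\left(g \right)} = 12 + g$ ($p{\left(g \right)} = g + 12 = 12 + g$)
$T = 27936$ ($T = \left(12 - 9\right) 97 \cdot 96 = 3 \cdot 97 \cdot 96 = 291 \cdot 96 = 27936$)
$\frac{1}{T - 662919} = \frac{1}{27936 - 662919} = \frac{1}{-634983} = - \frac{1}{634983}$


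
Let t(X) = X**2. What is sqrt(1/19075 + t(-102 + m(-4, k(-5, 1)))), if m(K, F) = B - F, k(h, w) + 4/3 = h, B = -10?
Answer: 2*sqrt(365634880723)/11445 ≈ 105.67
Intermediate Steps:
k(h, w) = -4/3 + h
m(K, F) = -10 - F
sqrt(1/19075 + t(-102 + m(-4, k(-5, 1)))) = sqrt(1/19075 + (-102 + (-10 - (-4/3 - 5)))**2) = sqrt(1/19075 + (-102 + (-10 - 1*(-19/3)))**2) = sqrt(1/19075 + (-102 + (-10 + 19/3))**2) = sqrt(1/19075 + (-102 - 11/3)**2) = sqrt(1/19075 + (-317/3)**2) = sqrt(1/19075 + 100489/9) = sqrt(1916827684/171675) = 2*sqrt(365634880723)/11445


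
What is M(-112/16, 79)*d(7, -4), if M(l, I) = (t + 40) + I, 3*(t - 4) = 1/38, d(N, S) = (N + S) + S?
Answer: -14023/114 ≈ -123.01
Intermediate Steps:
d(N, S) = N + 2*S
t = 457/114 (t = 4 + (⅓)/38 = 4 + (⅓)*(1/38) = 4 + 1/114 = 457/114 ≈ 4.0088)
M(l, I) = 5017/114 + I (M(l, I) = (457/114 + 40) + I = 5017/114 + I)
M(-112/16, 79)*d(7, -4) = (5017/114 + 79)*(7 + 2*(-4)) = 14023*(7 - 8)/114 = (14023/114)*(-1) = -14023/114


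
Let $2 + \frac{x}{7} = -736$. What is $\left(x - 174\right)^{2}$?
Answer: $28515600$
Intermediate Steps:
$x = -5166$ ($x = -14 + 7 \left(-736\right) = -14 - 5152 = -5166$)
$\left(x - 174\right)^{2} = \left(-5166 - 174\right)^{2} = \left(-5340\right)^{2} = 28515600$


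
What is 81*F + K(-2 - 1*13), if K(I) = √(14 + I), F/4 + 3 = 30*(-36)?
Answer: -350892 + I ≈ -3.5089e+5 + 1.0*I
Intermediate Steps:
F = -4332 (F = -12 + 4*(30*(-36)) = -12 + 4*(-1080) = -12 - 4320 = -4332)
81*F + K(-2 - 1*13) = 81*(-4332) + √(14 + (-2 - 1*13)) = -350892 + √(14 + (-2 - 13)) = -350892 + √(14 - 15) = -350892 + √(-1) = -350892 + I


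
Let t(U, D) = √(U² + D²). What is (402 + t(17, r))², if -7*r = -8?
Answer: 7932821/49 + 4020*√569/7 ≈ 1.7559e+5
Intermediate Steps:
r = 8/7 (r = -⅐*(-8) = 8/7 ≈ 1.1429)
t(U, D) = √(D² + U²)
(402 + t(17, r))² = (402 + √((8/7)² + 17²))² = (402 + √(64/49 + 289))² = (402 + √(14225/49))² = (402 + 5*√569/7)²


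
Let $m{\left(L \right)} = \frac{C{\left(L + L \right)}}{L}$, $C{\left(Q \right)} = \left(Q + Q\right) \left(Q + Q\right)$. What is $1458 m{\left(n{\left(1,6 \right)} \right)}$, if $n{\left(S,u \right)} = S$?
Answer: $23328$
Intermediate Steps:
$C{\left(Q \right)} = 4 Q^{2}$ ($C{\left(Q \right)} = 2 Q 2 Q = 4 Q^{2}$)
$m{\left(L \right)} = 16 L$ ($m{\left(L \right)} = \frac{4 \left(L + L\right)^{2}}{L} = \frac{4 \left(2 L\right)^{2}}{L} = \frac{4 \cdot 4 L^{2}}{L} = \frac{16 L^{2}}{L} = 16 L$)
$1458 m{\left(n{\left(1,6 \right)} \right)} = 1458 \cdot 16 \cdot 1 = 1458 \cdot 16 = 23328$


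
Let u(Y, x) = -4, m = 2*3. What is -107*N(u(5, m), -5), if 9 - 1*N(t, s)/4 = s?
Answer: -5992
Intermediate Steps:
m = 6
N(t, s) = 36 - 4*s
-107*N(u(5, m), -5) = -107*(36 - 4*(-5)) = -107*(36 + 20) = -107*56 = -5992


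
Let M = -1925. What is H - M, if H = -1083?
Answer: 842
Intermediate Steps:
H - M = -1083 - 1*(-1925) = -1083 + 1925 = 842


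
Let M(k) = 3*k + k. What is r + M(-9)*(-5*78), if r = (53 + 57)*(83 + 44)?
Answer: 28010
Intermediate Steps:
M(k) = 4*k
r = 13970 (r = 110*127 = 13970)
r + M(-9)*(-5*78) = 13970 + (4*(-9))*(-5*78) = 13970 - 36*(-390) = 13970 + 14040 = 28010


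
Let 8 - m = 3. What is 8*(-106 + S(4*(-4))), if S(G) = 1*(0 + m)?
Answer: -808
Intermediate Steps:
m = 5 (m = 8 - 1*3 = 8 - 3 = 5)
S(G) = 5 (S(G) = 1*(0 + 5) = 1*5 = 5)
8*(-106 + S(4*(-4))) = 8*(-106 + 5) = 8*(-101) = -808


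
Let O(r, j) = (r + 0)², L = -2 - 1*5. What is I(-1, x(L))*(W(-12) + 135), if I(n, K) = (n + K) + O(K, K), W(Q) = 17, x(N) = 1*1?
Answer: 152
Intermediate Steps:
L = -7 (L = -2 - 5 = -7)
x(N) = 1
O(r, j) = r²
I(n, K) = K + n + K² (I(n, K) = (n + K) + K² = (K + n) + K² = K + n + K²)
I(-1, x(L))*(W(-12) + 135) = (1 - 1 + 1²)*(17 + 135) = (1 - 1 + 1)*152 = 1*152 = 152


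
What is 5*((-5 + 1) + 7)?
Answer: 15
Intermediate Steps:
5*((-5 + 1) + 7) = 5*(-4 + 7) = 5*3 = 15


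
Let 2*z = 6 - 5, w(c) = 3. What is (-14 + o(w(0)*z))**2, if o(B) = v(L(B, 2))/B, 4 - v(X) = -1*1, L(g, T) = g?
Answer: 1024/9 ≈ 113.78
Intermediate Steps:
z = 1/2 (z = (6 - 5)/2 = (1/2)*1 = 1/2 ≈ 0.50000)
v(X) = 5 (v(X) = 4 - (-1) = 4 - 1*(-1) = 4 + 1 = 5)
o(B) = 5/B
(-14 + o(w(0)*z))**2 = (-14 + 5/((3*(1/2))))**2 = (-14 + 5/(3/2))**2 = (-14 + 5*(2/3))**2 = (-14 + 10/3)**2 = (-32/3)**2 = 1024/9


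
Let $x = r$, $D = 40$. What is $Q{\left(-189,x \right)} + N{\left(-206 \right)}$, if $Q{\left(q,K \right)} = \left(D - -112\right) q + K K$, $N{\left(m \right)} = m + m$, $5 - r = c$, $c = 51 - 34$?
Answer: $-28996$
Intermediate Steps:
$c = 17$
$r = -12$ ($r = 5 - 17 = -12$)
$x = -12$
$N{\left(m \right)} = 2 m$
$Q{\left(q,K \right)} = K^{2} + 152 q$ ($Q{\left(q,K \right)} = \left(40 - -112\right) q + K K = \left(40 + 112\right) q + K^{2} = 152 q + K^{2} = K^{2} + 152 q$)
$Q{\left(-189,x \right)} + N{\left(-206 \right)} = \left(\left(-12\right)^{2} + 152 \left(-189\right)\right) + 2 \left(-206\right) = \left(144 - 28728\right) - 412 = -28584 - 412 = -28996$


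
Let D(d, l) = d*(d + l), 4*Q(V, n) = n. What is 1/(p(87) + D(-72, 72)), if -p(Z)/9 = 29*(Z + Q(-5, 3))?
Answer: -4/91611 ≈ -4.3663e-5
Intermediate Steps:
Q(V, n) = n/4
p(Z) = -783/4 - 261*Z (p(Z) = -261*(Z + (¼)*3) = -261*(Z + ¾) = -261*(¾ + Z) = -9*(87/4 + 29*Z) = -783/4 - 261*Z)
1/(p(87) + D(-72, 72)) = 1/((-783/4 - 261*87) - 72*(-72 + 72)) = 1/((-783/4 - 22707) - 72*0) = 1/(-91611/4 + 0) = 1/(-91611/4) = -4/91611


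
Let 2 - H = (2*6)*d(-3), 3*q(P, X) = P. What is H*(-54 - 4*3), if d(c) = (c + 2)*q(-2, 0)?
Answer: 396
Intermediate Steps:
q(P, X) = P/3
d(c) = -4/3 - 2*c/3 (d(c) = (c + 2)*((⅓)*(-2)) = (2 + c)*(-⅔) = -4/3 - 2*c/3)
H = -6 (H = 2 - 2*6*(-4/3 - ⅔*(-3)) = 2 - 12*(-4/3 + 2) = 2 - 12*2/3 = 2 - 1*8 = 2 - 8 = -6)
H*(-54 - 4*3) = -6*(-54 - 4*3) = -6*(-54 - 12) = -6*(-66) = 396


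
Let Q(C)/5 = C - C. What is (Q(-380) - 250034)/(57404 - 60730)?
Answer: 125017/1663 ≈ 75.176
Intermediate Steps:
Q(C) = 0 (Q(C) = 5*(C - C) = 5*0 = 0)
(Q(-380) - 250034)/(57404 - 60730) = (0 - 250034)/(57404 - 60730) = -250034/(-3326) = -250034*(-1/3326) = 125017/1663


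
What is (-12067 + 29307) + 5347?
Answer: 22587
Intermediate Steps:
(-12067 + 29307) + 5347 = 17240 + 5347 = 22587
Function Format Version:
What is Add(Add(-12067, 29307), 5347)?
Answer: 22587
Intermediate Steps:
Add(Add(-12067, 29307), 5347) = Add(17240, 5347) = 22587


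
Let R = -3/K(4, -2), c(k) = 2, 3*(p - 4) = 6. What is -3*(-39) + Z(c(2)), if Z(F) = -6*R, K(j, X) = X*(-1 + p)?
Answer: 576/5 ≈ 115.20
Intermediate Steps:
p = 6 (p = 4 + (1/3)*6 = 4 + 2 = 6)
K(j, X) = 5*X (K(j, X) = X*(-1 + 6) = X*5 = 5*X)
R = 3/10 (R = -3/(5*(-2)) = -3/(-10) = -3*(-1/10) = 3/10 ≈ 0.30000)
Z(F) = -9/5 (Z(F) = -6*3/10 = -9/5)
-3*(-39) + Z(c(2)) = -3*(-39) - 9/5 = 117 - 9/5 = 576/5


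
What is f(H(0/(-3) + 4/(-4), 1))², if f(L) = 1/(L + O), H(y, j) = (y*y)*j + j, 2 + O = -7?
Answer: 1/49 ≈ 0.020408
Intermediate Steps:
O = -9 (O = -2 - 7 = -9)
H(y, j) = j + j*y² (H(y, j) = y²*j + j = j*y² + j = j + j*y²)
f(L) = 1/(-9 + L) (f(L) = 1/(L - 9) = 1/(-9 + L))
f(H(0/(-3) + 4/(-4), 1))² = (1/(-9 + 1*(1 + (0/(-3) + 4/(-4))²)))² = (1/(-9 + 1*(1 + (0*(-⅓) + 4*(-¼))²)))² = (1/(-9 + 1*(1 + (0 - 1)²)))² = (1/(-9 + 1*(1 + (-1)²)))² = (1/(-9 + 1*(1 + 1)))² = (1/(-9 + 1*2))² = (1/(-9 + 2))² = (1/(-7))² = (-⅐)² = 1/49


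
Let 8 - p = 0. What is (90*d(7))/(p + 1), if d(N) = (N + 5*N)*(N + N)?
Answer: 5880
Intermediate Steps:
p = 8 (p = 8 - 1*0 = 8 + 0 = 8)
d(N) = 12*N**2 (d(N) = (6*N)*(2*N) = 12*N**2)
(90*d(7))/(p + 1) = (90*(12*7**2))/(8 + 1) = (90*(12*49))/9 = (90*588)*(1/9) = 52920*(1/9) = 5880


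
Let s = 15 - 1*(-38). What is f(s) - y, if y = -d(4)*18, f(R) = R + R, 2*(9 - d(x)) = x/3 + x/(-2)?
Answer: 274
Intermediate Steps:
d(x) = 9 + x/12 (d(x) = 9 - (x/3 + x/(-2))/2 = 9 - (x*(1/3) + x*(-1/2))/2 = 9 - (x/3 - x/2)/2 = 9 - (-1)*x/12 = 9 + x/12)
s = 53 (s = 15 + 38 = 53)
f(R) = 2*R
y = -168 (y = -(9 + (1/12)*4)*18 = -(9 + 1/3)*18 = -1*28/3*18 = -28/3*18 = -168)
f(s) - y = 2*53 - 1*(-168) = 106 + 168 = 274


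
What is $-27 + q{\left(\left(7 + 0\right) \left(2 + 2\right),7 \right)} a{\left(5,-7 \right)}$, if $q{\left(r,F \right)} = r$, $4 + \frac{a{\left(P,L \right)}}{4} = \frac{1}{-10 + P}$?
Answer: $- \frac{2487}{5} \approx -497.4$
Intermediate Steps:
$a{\left(P,L \right)} = -16 + \frac{4}{-10 + P}$
$-27 + q{\left(\left(7 + 0\right) \left(2 + 2\right),7 \right)} a{\left(5,-7 \right)} = -27 + \left(7 + 0\right) \left(2 + 2\right) \frac{4 \left(41 - 20\right)}{-10 + 5} = -27 + 7 \cdot 4 \frac{4 \left(41 - 20\right)}{-5} = -27 + 28 \cdot 4 \left(- \frac{1}{5}\right) 21 = -27 + 28 \left(- \frac{84}{5}\right) = -27 - \frac{2352}{5} = - \frac{2487}{5}$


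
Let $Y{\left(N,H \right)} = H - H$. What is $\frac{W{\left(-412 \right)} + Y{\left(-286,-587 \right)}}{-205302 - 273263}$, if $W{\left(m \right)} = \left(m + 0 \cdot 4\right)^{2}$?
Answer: $- \frac{169744}{478565} \approx -0.35469$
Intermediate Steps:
$Y{\left(N,H \right)} = 0$
$W{\left(m \right)} = m^{2}$ ($W{\left(m \right)} = \left(m + 0\right)^{2} = m^{2}$)
$\frac{W{\left(-412 \right)} + Y{\left(-286,-587 \right)}}{-205302 - 273263} = \frac{\left(-412\right)^{2} + 0}{-205302 - 273263} = \frac{169744 + 0}{-478565} = 169744 \left(- \frac{1}{478565}\right) = - \frac{169744}{478565}$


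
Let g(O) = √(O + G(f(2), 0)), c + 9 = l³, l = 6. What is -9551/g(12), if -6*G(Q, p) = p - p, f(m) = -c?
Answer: -9551*√3/6 ≈ -2757.1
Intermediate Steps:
c = 207 (c = -9 + 6³ = -9 + 216 = 207)
f(m) = -207 (f(m) = -1*207 = -207)
G(Q, p) = 0 (G(Q, p) = -(p - p)/6 = -⅙*0 = 0)
g(O) = √O (g(O) = √(O + 0) = √O)
-9551/g(12) = -9551*√3/6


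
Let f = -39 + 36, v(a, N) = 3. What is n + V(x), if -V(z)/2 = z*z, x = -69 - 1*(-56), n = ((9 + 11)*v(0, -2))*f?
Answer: -518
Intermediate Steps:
f = -3
n = -180 (n = ((9 + 11)*3)*(-3) = (20*3)*(-3) = 60*(-3) = -180)
x = -13 (x = -69 + 56 = -13)
V(z) = -2*z² (V(z) = -2*z*z = -2*z²)
n + V(x) = -180 - 2*(-13)² = -180 - 2*169 = -180 - 338 = -518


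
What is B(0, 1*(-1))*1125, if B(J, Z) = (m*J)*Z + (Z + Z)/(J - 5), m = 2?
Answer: 450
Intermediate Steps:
B(J, Z) = 2*J*Z + 2*Z/(-5 + J) (B(J, Z) = (2*J)*Z + (Z + Z)/(J - 5) = 2*J*Z + (2*Z)/(-5 + J) = 2*J*Z + 2*Z/(-5 + J))
B(0, 1*(-1))*1125 = (2*(1*(-1))*(1 + 0**2 - 5*0)/(-5 + 0))*1125 = (2*(-1)*(1 + 0 + 0)/(-5))*1125 = (2*(-1)*(-1/5)*1)*1125 = (2/5)*1125 = 450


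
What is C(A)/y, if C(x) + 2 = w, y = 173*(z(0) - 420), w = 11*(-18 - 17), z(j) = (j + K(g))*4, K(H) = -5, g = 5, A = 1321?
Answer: 387/76120 ≈ 0.0050841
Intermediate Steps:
z(j) = -20 + 4*j (z(j) = (j - 5)*4 = (-5 + j)*4 = -20 + 4*j)
w = -385 (w = 11*(-35) = -385)
y = -76120 (y = 173*((-20 + 4*0) - 420) = 173*((-20 + 0) - 420) = 173*(-20 - 420) = 173*(-440) = -76120)
C(x) = -387 (C(x) = -2 - 385 = -387)
C(A)/y = -387/(-76120) = -387*(-1/76120) = 387/76120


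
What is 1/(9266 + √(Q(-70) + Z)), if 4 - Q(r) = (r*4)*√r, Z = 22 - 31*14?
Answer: 1/(2*(4633 + √2*√(-51 + 35*I*√70))) ≈ 0.00010756 - 4.3176e-7*I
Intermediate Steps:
Z = -412 (Z = 22 - 434 = -412)
Q(r) = 4 - 4*r^(3/2) (Q(r) = 4 - r*4*√r = 4 - 4*r*√r = 4 - 4*r^(3/2))
1/(9266 + √(Q(-70) + Z)) = 1/(9266 + √((4 - (-280)*I*√70) - 412)) = 1/(9266 + √((4 + 280*I*√70) - 412)) = 1/(9266 + √(-408 + 280*I*√70))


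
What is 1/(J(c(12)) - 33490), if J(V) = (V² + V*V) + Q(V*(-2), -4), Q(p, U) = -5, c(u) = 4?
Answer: -1/33463 ≈ -2.9884e-5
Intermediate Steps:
J(V) = -5 + 2*V² (J(V) = (V² + V*V) - 5 = (V² + V²) - 5 = 2*V² - 5 = -5 + 2*V²)
1/(J(c(12)) - 33490) = 1/((-5 + 2*4²) - 33490) = 1/((-5 + 2*16) - 33490) = 1/((-5 + 32) - 33490) = 1/(27 - 33490) = 1/(-33463) = -1/33463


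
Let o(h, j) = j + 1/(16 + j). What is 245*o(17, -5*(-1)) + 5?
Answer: 3725/3 ≈ 1241.7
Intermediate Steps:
245*o(17, -5*(-1)) + 5 = 245*((1 + (-5*(-1))² + 16*(-5*(-1)))/(16 - 5*(-1))) + 5 = 245*((1 + (-1*(-5))² + 16*(-1*(-5)))/(16 - 1*(-5))) + 5 = 245*((1 + 5² + 16*5)/(16 + 5)) + 5 = 245*((1 + 25 + 80)/21) + 5 = 245*((1/21)*106) + 5 = 245*(106/21) + 5 = 3710/3 + 5 = 3725/3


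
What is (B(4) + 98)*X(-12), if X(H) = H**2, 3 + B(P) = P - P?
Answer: 13680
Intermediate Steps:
B(P) = -3 (B(P) = -3 + (P - P) = -3 + 0 = -3)
(B(4) + 98)*X(-12) = (-3 + 98)*(-12)**2 = 95*144 = 13680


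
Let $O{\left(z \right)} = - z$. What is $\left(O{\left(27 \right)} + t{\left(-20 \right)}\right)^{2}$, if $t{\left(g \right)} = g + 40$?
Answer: $49$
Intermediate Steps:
$t{\left(g \right)} = 40 + g$
$\left(O{\left(27 \right)} + t{\left(-20 \right)}\right)^{2} = \left(\left(-1\right) 27 + \left(40 - 20\right)\right)^{2} = \left(-27 + 20\right)^{2} = \left(-7\right)^{2} = 49$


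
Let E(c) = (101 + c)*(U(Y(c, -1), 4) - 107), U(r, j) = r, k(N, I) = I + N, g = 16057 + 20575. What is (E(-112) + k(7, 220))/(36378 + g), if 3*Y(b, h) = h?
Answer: 4223/219030 ≈ 0.019280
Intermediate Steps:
Y(b, h) = h/3
g = 36632
E(c) = -32522/3 - 322*c/3 (E(c) = (101 + c)*((⅓)*(-1) - 107) = (101 + c)*(-⅓ - 107) = (101 + c)*(-322/3) = -32522/3 - 322*c/3)
(E(-112) + k(7, 220))/(36378 + g) = ((-32522/3 - 322/3*(-112)) + (220 + 7))/(36378 + 36632) = ((-32522/3 + 36064/3) + 227)/73010 = (3542/3 + 227)*(1/73010) = (4223/3)*(1/73010) = 4223/219030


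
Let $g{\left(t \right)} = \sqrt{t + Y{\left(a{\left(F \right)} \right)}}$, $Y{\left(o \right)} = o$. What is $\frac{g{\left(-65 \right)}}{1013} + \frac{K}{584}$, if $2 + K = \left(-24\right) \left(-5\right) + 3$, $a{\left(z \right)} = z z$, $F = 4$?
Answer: $\frac{121}{584} + \frac{7 i}{1013} \approx 0.20719 + 0.0069102 i$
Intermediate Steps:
$a{\left(z \right)} = z^{2}$
$K = 121$ ($K = -2 + \left(\left(-24\right) \left(-5\right) + 3\right) = -2 + \left(120 + 3\right) = -2 + 123 = 121$)
$g{\left(t \right)} = \sqrt{16 + t}$ ($g{\left(t \right)} = \sqrt{t + 4^{2}} = \sqrt{t + 16} = \sqrt{16 + t}$)
$\frac{g{\left(-65 \right)}}{1013} + \frac{K}{584} = \frac{\sqrt{16 - 65}}{1013} + \frac{121}{584} = \sqrt{-49} \cdot \frac{1}{1013} + 121 \cdot \frac{1}{584} = 7 i \frac{1}{1013} + \frac{121}{584} = \frac{7 i}{1013} + \frac{121}{584} = \frac{121}{584} + \frac{7 i}{1013}$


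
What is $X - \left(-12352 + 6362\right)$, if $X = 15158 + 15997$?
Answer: $37145$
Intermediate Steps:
$X = 31155$
$X - \left(-12352 + 6362\right) = 31155 - \left(-12352 + 6362\right) = 31155 - -5990 = 31155 + 5990 = 37145$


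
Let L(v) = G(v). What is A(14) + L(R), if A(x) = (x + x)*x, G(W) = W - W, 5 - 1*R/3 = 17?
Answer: 392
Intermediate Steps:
R = -36 (R = 15 - 3*17 = 15 - 51 = -36)
G(W) = 0
L(v) = 0
A(x) = 2*x² (A(x) = (2*x)*x = 2*x²)
A(14) + L(R) = 2*14² + 0 = 2*196 + 0 = 392 + 0 = 392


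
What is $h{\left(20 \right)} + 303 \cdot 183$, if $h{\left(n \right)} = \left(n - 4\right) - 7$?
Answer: $55458$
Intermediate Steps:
$h{\left(n \right)} = -11 + n$ ($h{\left(n \right)} = \left(-4 + n\right) - 7 = -11 + n$)
$h{\left(20 \right)} + 303 \cdot 183 = \left(-11 + 20\right) + 303 \cdot 183 = 9 + 55449 = 55458$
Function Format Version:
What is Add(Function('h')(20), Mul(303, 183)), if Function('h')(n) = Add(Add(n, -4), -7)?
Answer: 55458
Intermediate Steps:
Function('h')(n) = Add(-11, n) (Function('h')(n) = Add(Add(-4, n), -7) = Add(-11, n))
Add(Function('h')(20), Mul(303, 183)) = Add(Add(-11, 20), Mul(303, 183)) = Add(9, 55449) = 55458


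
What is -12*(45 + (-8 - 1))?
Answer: -432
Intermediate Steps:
-12*(45 + (-8 - 1)) = -12*(45 - 9) = -12*36 = -432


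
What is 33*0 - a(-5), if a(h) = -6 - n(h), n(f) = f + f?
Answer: -4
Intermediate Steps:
n(f) = 2*f
a(h) = -6 - 2*h
33*0 - a(-5) = 33*0 - (-6 - 2*(-5)) = 0 - (-6 + 10) = 0 - 1*4 = 0 - 4 = -4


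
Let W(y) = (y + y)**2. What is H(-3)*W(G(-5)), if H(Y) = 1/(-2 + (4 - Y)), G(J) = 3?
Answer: 36/5 ≈ 7.2000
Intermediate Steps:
H(Y) = 1/(2 - Y)
W(y) = 4*y**2 (W(y) = (2*y)**2 = 4*y**2)
H(-3)*W(G(-5)) = (-1/(-2 - 3))*(4*3**2) = (-1/(-5))*(4*9) = -1*(-1/5)*36 = (1/5)*36 = 36/5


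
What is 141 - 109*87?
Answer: -9342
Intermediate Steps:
141 - 109*87 = 141 - 9483 = -9342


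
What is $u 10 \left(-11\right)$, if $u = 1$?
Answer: $-110$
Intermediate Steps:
$u 10 \left(-11\right) = 1 \cdot 10 \left(-11\right) = 10 \left(-11\right) = -110$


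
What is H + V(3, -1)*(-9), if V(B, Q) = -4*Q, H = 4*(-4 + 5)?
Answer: -32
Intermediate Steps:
H = 4 (H = 4*1 = 4)
H + V(3, -1)*(-9) = 4 - 4*(-1)*(-9) = 4 + 4*(-9) = 4 - 36 = -32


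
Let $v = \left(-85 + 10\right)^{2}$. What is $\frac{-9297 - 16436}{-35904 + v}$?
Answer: $\frac{25733}{30279} \approx 0.84986$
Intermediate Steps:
$v = 5625$ ($v = \left(-75\right)^{2} = 5625$)
$\frac{-9297 - 16436}{-35904 + v} = \frac{-9297 - 16436}{-35904 + 5625} = - \frac{25733}{-30279} = \left(-25733\right) \left(- \frac{1}{30279}\right) = \frac{25733}{30279}$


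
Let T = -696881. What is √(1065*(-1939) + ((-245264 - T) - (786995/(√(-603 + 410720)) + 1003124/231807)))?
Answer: √(-14581986749422564187567257350 - 17343343985832638350335*√410117)/95067991419 ≈ 1270.7*I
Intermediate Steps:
√(1065*(-1939) + ((-245264 - T) - (786995/(√(-603 + 410720)) + 1003124/231807))) = √(1065*(-1939) + ((-245264 - 1*(-696881)) - (786995/(√(-603 + 410720)) + 1003124/231807))) = √(-2065035 + ((-245264 + 696881) - (786995/(√410117) + 1003124*(1/231807)))) = √(-2065035 + (451617 - (786995*(√410117/410117) + 1003124/231807))) = √(-2065035 + (451617 - (786995*√410117/410117 + 1003124/231807))) = √(-2065035 + (451617 - (1003124/231807 + 786995*√410117/410117))) = √(-2065035 + (451617 + (-1003124/231807 - 786995*√410117/410117))) = √(-2065035 + (104686978795/231807 - 786995*√410117/410117)) = √(-374002589450/231807 - 786995*√410117/410117)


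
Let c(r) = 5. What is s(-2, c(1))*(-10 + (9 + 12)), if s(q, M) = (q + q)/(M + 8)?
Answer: -44/13 ≈ -3.3846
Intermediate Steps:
s(q, M) = 2*q/(8 + M) (s(q, M) = (2*q)/(8 + M) = 2*q/(8 + M))
s(-2, c(1))*(-10 + (9 + 12)) = (2*(-2)/(8 + 5))*(-10 + (9 + 12)) = (2*(-2)/13)*(-10 + 21) = (2*(-2)*(1/13))*11 = -4/13*11 = -44/13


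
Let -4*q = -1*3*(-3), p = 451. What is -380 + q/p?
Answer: -685529/1804 ≈ -380.00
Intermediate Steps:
q = -9/4 (q = -(-1*3)*(-3)/4 = -(-3)*(-3)/4 = -1/4*9 = -9/4 ≈ -2.2500)
-380 + q/p = -380 - 9/4/451 = -380 - 9/4*1/451 = -380 - 9/1804 = -685529/1804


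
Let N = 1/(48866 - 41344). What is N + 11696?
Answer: 87977313/7522 ≈ 11696.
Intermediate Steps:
N = 1/7522 ≈ 0.00013294
N + 11696 = 1/7522 + 11696 = 87977313/7522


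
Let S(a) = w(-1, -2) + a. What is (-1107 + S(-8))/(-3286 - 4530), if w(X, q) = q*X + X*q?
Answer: 1111/7816 ≈ 0.14214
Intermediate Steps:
w(X, q) = 2*X*q (w(X, q) = X*q + X*q = 2*X*q)
S(a) = 4 + a (S(a) = 2*(-1)*(-2) + a = 4 + a)
(-1107 + S(-8))/(-3286 - 4530) = (-1107 + (4 - 8))/(-3286 - 4530) = (-1107 - 4)/(-7816) = -1111*(-1/7816) = 1111/7816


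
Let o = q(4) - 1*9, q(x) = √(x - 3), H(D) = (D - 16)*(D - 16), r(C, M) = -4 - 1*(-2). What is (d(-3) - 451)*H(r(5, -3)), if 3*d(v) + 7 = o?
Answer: -147744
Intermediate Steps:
r(C, M) = -2 (r(C, M) = -4 + 2 = -2)
H(D) = (-16 + D)² (H(D) = (-16 + D)*(-16 + D) = (-16 + D)²)
q(x) = √(-3 + x)
o = -8 (o = √(-3 + 4) - 1*9 = √1 - 9 = 1 - 9 = -8)
d(v) = -5 (d(v) = -7/3 + (⅓)*(-8) = -7/3 - 8/3 = -5)
(d(-3) - 451)*H(r(5, -3)) = (-5 - 451)*(-16 - 2)² = -456*(-18)² = -456*324 = -147744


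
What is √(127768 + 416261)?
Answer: √544029 ≈ 737.58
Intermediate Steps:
√(127768 + 416261) = √544029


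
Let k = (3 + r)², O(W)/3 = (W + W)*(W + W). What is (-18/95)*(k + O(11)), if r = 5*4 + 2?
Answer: -37386/95 ≈ -393.54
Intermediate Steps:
r = 22 (r = 20 + 2 = 22)
O(W) = 12*W² (O(W) = 3*((W + W)*(W + W)) = 3*((2*W)*(2*W)) = 3*(4*W²) = 12*W²)
k = 625 (k = (3 + 22)² = 25² = 625)
(-18/95)*(k + O(11)) = (-18/95)*(625 + 12*11²) = (-18*1/95)*(625 + 12*121) = -18*(625 + 1452)/95 = -18/95*2077 = -37386/95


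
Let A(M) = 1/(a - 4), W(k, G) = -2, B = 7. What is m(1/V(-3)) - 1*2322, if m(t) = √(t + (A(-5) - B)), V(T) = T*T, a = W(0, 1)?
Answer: -2322 + I*√254/6 ≈ -2322.0 + 2.6562*I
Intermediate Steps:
a = -2
A(M) = -⅙ (A(M) = 1/(-2 - 4) = 1/(-6) = -⅙)
V(T) = T²
m(t) = √(-43/6 + t) (m(t) = √(t + (-⅙ - 1*7)) = √(t + (-⅙ - 7)) = √(t - 43/6) = √(-43/6 + t))
m(1/V(-3)) - 1*2322 = √(-258 + 36/((-3)²))/6 - 1*2322 = √(-258 + 36/9)/6 - 2322 = √(-258 + 36*(⅑))/6 - 2322 = √(-258 + 4)/6 - 2322 = √(-254)/6 - 2322 = (I*√254)/6 - 2322 = I*√254/6 - 2322 = -2322 + I*√254/6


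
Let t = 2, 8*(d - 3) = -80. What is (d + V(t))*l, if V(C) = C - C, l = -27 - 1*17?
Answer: 308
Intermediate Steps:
d = -7 (d = 3 + (⅛)*(-80) = 3 - 10 = -7)
l = -44 (l = -27 - 17 = -44)
V(C) = 0
(d + V(t))*l = (-7 + 0)*(-44) = -7*(-44) = 308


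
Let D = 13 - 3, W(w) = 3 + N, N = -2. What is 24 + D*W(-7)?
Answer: 34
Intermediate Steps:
W(w) = 1 (W(w) = 3 - 2 = 1)
D = 10
24 + D*W(-7) = 24 + 10*1 = 24 + 10 = 34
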